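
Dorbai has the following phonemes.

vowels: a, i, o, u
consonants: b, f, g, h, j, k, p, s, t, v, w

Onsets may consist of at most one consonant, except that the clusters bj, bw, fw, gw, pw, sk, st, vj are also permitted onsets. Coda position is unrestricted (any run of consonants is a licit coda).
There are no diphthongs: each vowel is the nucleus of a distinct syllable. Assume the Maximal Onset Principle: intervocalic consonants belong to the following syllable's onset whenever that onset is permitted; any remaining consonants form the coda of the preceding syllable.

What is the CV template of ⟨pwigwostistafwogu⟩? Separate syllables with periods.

Vowels present: i, o, i, a, o, u; each is a nucleus, giving 6 syllables.
σ1/σ2 boundary: /gw/ is a licit onset in full, so it all attaches to the next syllable.
σ2/σ3 boundary: /st/ is a licit onset in full, so it all attaches to the next syllable.
σ3/σ4 boundary: cluster /st/ — /st/ is itself a permitted onset, so the whole cluster goes right; preceding coda = ∅.
σ4/σ5 boundary: /fw/ — entire cluster is a permitted onset → onset /fw/, coda ∅.
σ5/σ6 boundary: just /g/ — single C goes to the following onset.
Result: pwi.gwo.sti.sta.fwo.gu.
Mapping each syllable to C/V: /pwi/ → CCV, /gwo/ → CCV, /sti/ → CCV, /sta/ → CCV, /fwo/ → CCV, /gu/ → CV.

CCV.CCV.CCV.CCV.CCV.CV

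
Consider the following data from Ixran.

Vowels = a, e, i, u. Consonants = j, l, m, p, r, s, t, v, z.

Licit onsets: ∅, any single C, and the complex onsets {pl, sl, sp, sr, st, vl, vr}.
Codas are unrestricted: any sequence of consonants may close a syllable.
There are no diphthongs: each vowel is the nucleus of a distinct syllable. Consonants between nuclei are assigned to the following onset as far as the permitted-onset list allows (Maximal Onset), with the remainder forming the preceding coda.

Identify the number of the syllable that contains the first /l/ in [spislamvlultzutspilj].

Nuclei (vowels): i, a, u, u, i → 5 syllables.
V1 /i/ – V2 /a/: /sl/ — entire cluster is a permitted onset → onset /sl/, coda ∅.
V2 /a/ – V3 /u/: /mvl/; trying suffixes from longest down, /vl/ is the first permitted one, so coda /m/ | onset /vl/.
V3 /u/ – V4 /u/: /ltz/ splits as /lt/ + /z/ (/z/ is the longest suffix that is a licit onset).
V4 /u/ – V5 /i/: /tsp/; trying suffixes from longest down, /sp/ is the first permitted one, so coda /t/ | onset /sp/.
Putting it together: spi.slam.vlult.zut.spilj.
The first /l/ is in the onset of syllable 2 (/slam/).

2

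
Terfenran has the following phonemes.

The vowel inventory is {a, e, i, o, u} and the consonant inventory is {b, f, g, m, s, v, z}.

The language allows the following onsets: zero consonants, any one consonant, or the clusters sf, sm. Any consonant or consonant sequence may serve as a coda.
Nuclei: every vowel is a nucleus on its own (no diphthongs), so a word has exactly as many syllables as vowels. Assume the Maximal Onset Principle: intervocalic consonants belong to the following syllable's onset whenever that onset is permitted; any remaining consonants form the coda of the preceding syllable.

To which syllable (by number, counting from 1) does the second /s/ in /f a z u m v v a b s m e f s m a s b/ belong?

The vowels are a, u, a, e, a — 5 nuclei, so 5 syllables.
/a…u/ gap (V1→V2): just /z/ — single C goes to the following onset.
/u…a/ gap (V2→V3): /mvv/ splits as /mv/ + /v/ (/v/ is the longest suffix that is a licit onset).
/a…e/ gap (V3→V4): /bsm/; trying suffixes from longest down, /sm/ is the first permitted one, so coda /b/ | onset /sm/.
/e…a/ gap (V4→V5): /fsm/ splits as /f/ + /sm/ (/sm/ is the longest suffix that is a licit onset).
Putting it together: fa.zumv.vab.smef.smasb.
The second /s/ is in the onset of syllable 5 (/smasb/).

5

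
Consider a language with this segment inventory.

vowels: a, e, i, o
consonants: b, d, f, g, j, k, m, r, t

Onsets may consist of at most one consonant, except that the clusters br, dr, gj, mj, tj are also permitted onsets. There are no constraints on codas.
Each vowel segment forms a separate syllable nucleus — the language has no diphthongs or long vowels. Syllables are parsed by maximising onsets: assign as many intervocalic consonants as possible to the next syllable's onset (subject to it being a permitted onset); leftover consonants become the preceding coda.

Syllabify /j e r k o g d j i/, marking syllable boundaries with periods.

The vowels are e, o, i — 3 nuclei, so 3 syllables.
V1 /e/ – V2 /o/: cluster /rk/ — the longest permitted-onset suffix is /k/; onset = /k/, preceding coda = /r/.
V2 /o/ – V3 /i/: /gdj/; trying suffixes from longest down, /j/ is the first permitted one, so coda /gd/ | onset /j/.

jer.kogd.ji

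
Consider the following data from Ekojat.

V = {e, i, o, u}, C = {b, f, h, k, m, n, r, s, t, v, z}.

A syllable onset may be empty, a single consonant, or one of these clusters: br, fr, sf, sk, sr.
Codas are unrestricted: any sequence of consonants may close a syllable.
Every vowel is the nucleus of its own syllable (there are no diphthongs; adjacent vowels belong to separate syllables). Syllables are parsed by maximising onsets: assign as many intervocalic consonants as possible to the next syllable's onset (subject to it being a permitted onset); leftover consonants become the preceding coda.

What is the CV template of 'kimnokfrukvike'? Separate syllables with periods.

The vowels are i, o, u, i, e — 5 nuclei, so 5 syllables.
/i…o/ gap (V1→V2): /mn/ — longest licit onset from the right is /n/, leaving /m/ as coda.
/o…u/ gap (V2→V3): /kfr/ splits as /k/ + /fr/ (/fr/ is the longest suffix that is a licit onset).
/u…i/ gap (V3→V4): /kv/; trying suffixes from longest down, /v/ is the first permitted one, so coda /k/ | onset /v/.
/i…e/ gap (V4→V5): /k/ is a single consonant, so it becomes the next onset.
Syllabification: kim.nok.fruk.vi.ke.
Mapping each syllable to C/V: /kim/ → CVC, /nok/ → CVC, /fruk/ → CCVC, /vi/ → CV, /ke/ → CV.

CVC.CVC.CCVC.CV.CV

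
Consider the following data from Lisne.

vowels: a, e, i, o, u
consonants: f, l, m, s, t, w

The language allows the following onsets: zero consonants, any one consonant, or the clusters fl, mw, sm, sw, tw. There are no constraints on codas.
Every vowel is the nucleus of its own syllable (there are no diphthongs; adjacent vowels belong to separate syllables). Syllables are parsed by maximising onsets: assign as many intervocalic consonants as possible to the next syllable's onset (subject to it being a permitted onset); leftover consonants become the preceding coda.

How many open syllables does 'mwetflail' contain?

Nuclei (vowels): e, a, i → 3 syllables.
σ1/σ2 boundary: /tfl/; trying suffixes from longest down, /fl/ is the first permitted one, so coda /t/ | onset /fl/.
σ2/σ3 boundary: no consonants, so the boundary falls immediately after /a/.
So the parse is mwet.fla.il.
Classifying each syllable: /mwet/ (closed), /fla/ (open), /il/ (closed).
Open syllables: 1.

1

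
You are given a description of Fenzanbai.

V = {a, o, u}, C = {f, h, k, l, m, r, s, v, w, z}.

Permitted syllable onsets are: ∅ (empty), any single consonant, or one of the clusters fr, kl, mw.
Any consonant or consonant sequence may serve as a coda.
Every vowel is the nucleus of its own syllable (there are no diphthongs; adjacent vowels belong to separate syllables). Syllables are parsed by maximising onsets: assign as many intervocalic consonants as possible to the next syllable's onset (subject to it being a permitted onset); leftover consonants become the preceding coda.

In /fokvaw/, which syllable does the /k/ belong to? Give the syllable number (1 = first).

Nuclei (vowels): o, a → 2 syllables.
V1 /o/ – V2 /a/: cluster /kv/ — the longest permitted-onset suffix is /v/; onset = /v/, preceding coda = /k/.
Result: fok.vaw.
The /k/ is in the coda of syllable 1 (/fok/).

1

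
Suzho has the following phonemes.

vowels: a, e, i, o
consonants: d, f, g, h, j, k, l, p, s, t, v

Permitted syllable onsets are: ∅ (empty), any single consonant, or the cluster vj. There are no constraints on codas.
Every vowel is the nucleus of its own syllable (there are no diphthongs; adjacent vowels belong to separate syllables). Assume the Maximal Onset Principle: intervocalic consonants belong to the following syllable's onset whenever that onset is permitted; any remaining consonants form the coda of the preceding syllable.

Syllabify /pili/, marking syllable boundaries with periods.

Nuclei (vowels): i, i → 2 syllables.
Between /i/ (V1) and /i/ (V2): /l/ → onset of the next syllable (single consonants are always licit onsets).

pi.li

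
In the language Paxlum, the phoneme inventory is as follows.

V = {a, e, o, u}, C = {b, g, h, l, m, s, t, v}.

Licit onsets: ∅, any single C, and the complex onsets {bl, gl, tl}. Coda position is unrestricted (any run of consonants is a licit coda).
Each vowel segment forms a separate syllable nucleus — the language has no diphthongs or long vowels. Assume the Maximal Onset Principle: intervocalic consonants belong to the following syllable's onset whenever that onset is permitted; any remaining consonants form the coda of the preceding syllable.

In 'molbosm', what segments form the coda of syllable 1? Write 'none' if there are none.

l

The vowels are o, o — 2 nuclei, so 2 syllables.
/o…o/ gap (V1→V2): /lb/; trying suffixes from longest down, /b/ is the first permitted one, so coda /l/ | onset /b/.
Syllabification: mol.bosm.
Syllable 1 is /mol/: onset /m/, nucleus /o/, coda /l/.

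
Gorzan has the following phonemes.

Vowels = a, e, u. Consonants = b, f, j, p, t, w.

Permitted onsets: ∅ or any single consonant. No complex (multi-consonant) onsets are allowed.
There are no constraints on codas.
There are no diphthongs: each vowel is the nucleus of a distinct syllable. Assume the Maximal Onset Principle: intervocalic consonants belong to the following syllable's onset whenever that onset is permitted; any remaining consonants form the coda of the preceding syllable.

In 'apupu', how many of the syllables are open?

3

Vowels present: a, u, u; each is a nucleus, giving 3 syllables.
σ1/σ2 boundary: /p/ is a single consonant, so it becomes the next onset.
σ2/σ3 boundary: /p/ is a single consonant, so it becomes the next onset.
Putting it together: a.pu.pu.
Classifying each syllable: /a/ (open), /pu/ (open), /pu/ (open).
Open syllables: 3.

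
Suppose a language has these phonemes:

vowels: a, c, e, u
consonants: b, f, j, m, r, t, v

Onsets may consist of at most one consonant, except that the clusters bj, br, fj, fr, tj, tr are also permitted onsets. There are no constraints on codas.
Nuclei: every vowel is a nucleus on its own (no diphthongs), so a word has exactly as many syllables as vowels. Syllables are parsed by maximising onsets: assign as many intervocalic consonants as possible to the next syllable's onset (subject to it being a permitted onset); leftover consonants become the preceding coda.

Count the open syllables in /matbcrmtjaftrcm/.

0

Vowels present: a, c, a, c; each is a nucleus, giving 4 syllables.
V1 /a/ – V2 /c/: /tb/; trying suffixes from longest down, /b/ is the first permitted one, so coda /t/ | onset /b/.
V2 /c/ – V3 /a/: /rmtj/ — longest licit onset from the right is /tj/, leaving /rm/ as coda.
V3 /a/ – V4 /c/: /ftr/ — longest licit onset from the right is /tr/, leaving /f/ as coda.
Result: mat.bcrm.tjaf.trcm.
Classifying each syllable: /mat/ (closed), /bcrm/ (closed), /tjaf/ (closed), /trcm/ (closed).
Open syllables: 0.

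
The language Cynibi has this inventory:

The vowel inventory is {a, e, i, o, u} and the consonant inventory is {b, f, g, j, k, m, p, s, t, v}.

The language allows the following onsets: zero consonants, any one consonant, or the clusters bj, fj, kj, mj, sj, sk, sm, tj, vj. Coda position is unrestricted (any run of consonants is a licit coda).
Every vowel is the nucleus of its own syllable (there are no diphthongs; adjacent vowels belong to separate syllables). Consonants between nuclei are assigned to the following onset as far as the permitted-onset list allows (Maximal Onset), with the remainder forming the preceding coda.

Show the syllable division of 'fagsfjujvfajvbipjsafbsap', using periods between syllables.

fags.fjujv.fajv.bipj.safb.sap

Vowels present: a, u, a, i, a, a; each is a nucleus, giving 6 syllables.
V1 /a/ – V2 /u/: /gsfj/ — longest licit onset from the right is /fj/, leaving /gs/ as coda.
V2 /u/ – V3 /a/: /jvf/ — longest licit onset from the right is /f/, leaving /jv/ as coda.
V3 /a/ – V4 /i/: /jvb/ — longest licit onset from the right is /b/, leaving /jv/ as coda.
V4 /i/ – V5 /a/: /pjs/ — longest licit onset from the right is /s/, leaving /pj/ as coda.
V5 /a/ – V6 /a/: /fbs/ splits as /fb/ + /s/ (/s/ is the longest suffix that is a licit onset).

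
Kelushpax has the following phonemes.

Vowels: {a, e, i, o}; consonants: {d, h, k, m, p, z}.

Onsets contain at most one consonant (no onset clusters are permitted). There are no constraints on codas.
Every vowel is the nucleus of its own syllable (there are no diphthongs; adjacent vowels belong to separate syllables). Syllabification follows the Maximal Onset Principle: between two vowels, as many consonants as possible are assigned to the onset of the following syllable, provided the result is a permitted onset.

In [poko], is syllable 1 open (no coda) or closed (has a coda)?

Nuclei (vowels): o, o → 2 syllables.
Between /o/ (V1) and /o/ (V2): /k/ is a single consonant, so it becomes the next onset.
So the parse is po.ko.
Syllable 1 is /po/; it ends in its nucleus with no coda, so it is open.

open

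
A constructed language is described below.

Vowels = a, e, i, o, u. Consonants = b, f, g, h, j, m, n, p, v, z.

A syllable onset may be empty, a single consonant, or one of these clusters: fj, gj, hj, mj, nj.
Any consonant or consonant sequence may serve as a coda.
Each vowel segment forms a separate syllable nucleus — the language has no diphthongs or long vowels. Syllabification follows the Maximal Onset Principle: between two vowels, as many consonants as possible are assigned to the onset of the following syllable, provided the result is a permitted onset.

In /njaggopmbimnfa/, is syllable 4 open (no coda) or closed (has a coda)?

open

The vowels are a, o, i, a — 4 nuclei, so 4 syllables.
Between /a/ (V1) and /o/ (V2): /gg/ — longest licit onset from the right is /g/, leaving /g/ as coda.
Between /o/ (V2) and /i/ (V3): cluster /pmb/ — the longest permitted-onset suffix is /b/; onset = /b/, preceding coda = /pm/.
Between /i/ (V3) and /a/ (V4): /mnf/ splits as /mn/ + /f/ (/f/ is the longest suffix that is a licit onset).
Syllabification: njag.gopm.bimn.fa.
Syllable 4 is /fa/; it ends in its nucleus with no coda, so it is open.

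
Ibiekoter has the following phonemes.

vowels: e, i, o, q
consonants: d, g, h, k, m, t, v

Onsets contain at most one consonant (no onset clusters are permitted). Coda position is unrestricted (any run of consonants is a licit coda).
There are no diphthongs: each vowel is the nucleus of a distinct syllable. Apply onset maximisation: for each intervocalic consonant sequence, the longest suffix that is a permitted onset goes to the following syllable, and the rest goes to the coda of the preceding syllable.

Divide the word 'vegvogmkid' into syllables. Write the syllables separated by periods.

veg.vogm.kid

Nuclei (vowels): e, o, i → 3 syllables.
Between /e/ (V1) and /o/ (V2): cluster /gv/ — the longest permitted-onset suffix is /v/; onset = /v/, preceding coda = /g/.
Between /o/ (V2) and /i/ (V3): /gmk/ — longest licit onset from the right is /k/, leaving /gm/ as coda.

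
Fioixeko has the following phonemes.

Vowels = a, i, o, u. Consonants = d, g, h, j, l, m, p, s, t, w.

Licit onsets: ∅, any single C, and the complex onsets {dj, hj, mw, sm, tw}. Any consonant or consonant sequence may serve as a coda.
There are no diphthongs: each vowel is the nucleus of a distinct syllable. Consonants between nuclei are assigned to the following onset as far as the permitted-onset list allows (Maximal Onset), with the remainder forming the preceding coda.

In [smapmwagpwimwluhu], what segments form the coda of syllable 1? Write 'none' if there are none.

The vowels are a, a, i, u, u — 5 nuclei, so 5 syllables.
Between /a/ (V1) and /a/ (V2): /pmw/; trying suffixes from longest down, /mw/ is the first permitted one, so coda /p/ | onset /mw/.
Between /a/ (V2) and /i/ (V3): /gpw/ splits as /gp/ + /w/ (/w/ is the longest suffix that is a licit onset).
Between /i/ (V3) and /u/ (V4): /mwl/ — longest licit onset from the right is /l/, leaving /mw/ as coda.
Between /u/ (V4) and /u/ (V5): /h/ is a single consonant, so it becomes the next onset.
Putting it together: smap.mwagp.wimw.lu.hu.
Syllable 1 is /smap/: onset /sm/, nucleus /a/, coda /p/.

p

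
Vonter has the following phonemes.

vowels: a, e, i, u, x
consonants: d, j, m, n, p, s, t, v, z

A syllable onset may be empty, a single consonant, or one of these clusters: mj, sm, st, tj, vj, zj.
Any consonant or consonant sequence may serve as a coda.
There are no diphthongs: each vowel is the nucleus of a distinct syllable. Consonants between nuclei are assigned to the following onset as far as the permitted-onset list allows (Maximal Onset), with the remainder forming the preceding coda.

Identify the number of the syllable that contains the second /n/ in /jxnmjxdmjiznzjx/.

Nuclei (vowels): x, x, i, x → 4 syllables.
Between /x/ (V1) and /x/ (V2): /nmj/ splits as /n/ + /mj/ (/mj/ is the longest suffix that is a licit onset).
Between /x/ (V2) and /i/ (V3): /dmj/ splits as /d/ + /mj/ (/mj/ is the longest suffix that is a licit onset).
Between /i/ (V3) and /x/ (V4): cluster /znzj/ — the longest permitted-onset suffix is /zj/; onset = /zj/, preceding coda = /zn/.
Putting it together: jxn.mjxd.mjizn.zjx.
The second /n/ is in the coda of syllable 3 (/mjizn/).

3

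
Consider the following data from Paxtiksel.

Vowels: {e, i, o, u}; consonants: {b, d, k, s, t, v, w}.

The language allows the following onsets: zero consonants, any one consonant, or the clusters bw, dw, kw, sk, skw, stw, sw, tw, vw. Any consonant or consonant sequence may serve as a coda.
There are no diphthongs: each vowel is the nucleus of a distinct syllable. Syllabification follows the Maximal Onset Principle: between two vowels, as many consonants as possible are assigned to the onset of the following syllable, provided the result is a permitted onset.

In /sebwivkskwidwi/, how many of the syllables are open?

3

The vowels are e, i, i, i — 4 nuclei, so 4 syllables.
σ1/σ2 boundary: /bw/ — entire cluster is a permitted onset → onset /bw/, coda ∅.
σ2/σ3 boundary: cluster /vkskw/ — the longest permitted-onset suffix is /skw/; onset = /skw/, preceding coda = /vk/.
σ3/σ4 boundary: cluster /dw/ — /dw/ is itself a permitted onset, so the whole cluster goes right; preceding coda = ∅.
Syllabification: se.bwivk.skwi.dwi.
Classifying each syllable: /se/ (open), /bwivk/ (closed), /skwi/ (open), /dwi/ (open).
Open syllables: 3.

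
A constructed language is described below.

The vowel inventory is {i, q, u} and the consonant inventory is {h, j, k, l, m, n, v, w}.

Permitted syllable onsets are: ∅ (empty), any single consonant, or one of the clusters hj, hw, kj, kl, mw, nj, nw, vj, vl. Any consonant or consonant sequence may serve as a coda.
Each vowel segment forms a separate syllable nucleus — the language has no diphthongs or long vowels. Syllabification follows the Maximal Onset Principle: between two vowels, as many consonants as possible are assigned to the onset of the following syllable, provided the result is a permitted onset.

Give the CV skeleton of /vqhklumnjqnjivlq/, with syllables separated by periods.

CVC.CCVC.CCV.CCV.CCV

Nuclei (vowels): q, u, q, i, q → 5 syllables.
Between /q/ (V1) and /u/ (V2): /hkl/ — longest licit onset from the right is /kl/, leaving /h/ as coda.
Between /u/ (V2) and /q/ (V3): cluster /mnj/ — the longest permitted-onset suffix is /nj/; onset = /nj/, preceding coda = /m/.
Between /q/ (V3) and /i/ (V4): /nj/ is a licit onset in full, so it all attaches to the next syllable.
Between /i/ (V4) and /q/ (V5): /vl/ is a licit onset in full, so it all attaches to the next syllable.
Putting it together: vqh.klum.njq.nji.vlq.
Mapping each syllable to C/V: /vqh/ → CVC, /klum/ → CCVC, /njq/ → CCV, /nji/ → CCV, /vlq/ → CCV.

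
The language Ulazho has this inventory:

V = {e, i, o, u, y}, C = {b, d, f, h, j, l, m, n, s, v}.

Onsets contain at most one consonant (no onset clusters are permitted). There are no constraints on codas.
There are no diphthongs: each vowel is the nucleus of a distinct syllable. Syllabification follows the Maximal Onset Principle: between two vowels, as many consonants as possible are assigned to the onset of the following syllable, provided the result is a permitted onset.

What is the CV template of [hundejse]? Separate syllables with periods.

Vowels present: u, e, e; each is a nucleus, giving 3 syllables.
Between /u/ (V1) and /e/ (V2): cluster /nd/ — the longest permitted-onset suffix is /d/; onset = /d/, preceding coda = /n/.
Between /e/ (V2) and /e/ (V3): cluster /js/ — the longest permitted-onset suffix is /s/; onset = /s/, preceding coda = /j/.
Syllabification: hun.dej.se.
Mapping each syllable to C/V: /hun/ → CVC, /dej/ → CVC, /se/ → CV.

CVC.CVC.CV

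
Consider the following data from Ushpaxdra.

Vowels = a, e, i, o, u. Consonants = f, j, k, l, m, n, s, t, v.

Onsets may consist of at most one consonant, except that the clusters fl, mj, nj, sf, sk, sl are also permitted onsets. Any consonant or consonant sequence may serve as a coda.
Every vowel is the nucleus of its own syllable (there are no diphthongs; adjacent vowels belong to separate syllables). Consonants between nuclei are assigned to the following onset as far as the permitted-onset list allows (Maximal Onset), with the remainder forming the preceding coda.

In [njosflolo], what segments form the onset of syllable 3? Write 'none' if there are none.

Vowels present: o, o, o; each is a nucleus, giving 3 syllables.
Between /o/ (V1) and /o/ (V2): /sfl/; trying suffixes from longest down, /fl/ is the first permitted one, so coda /s/ | onset /fl/.
Between /o/ (V2) and /o/ (V3): /l/ → onset of the next syllable (single consonants are always licit onsets).
So the parse is njos.flo.lo.
Syllable 3 is /lo/: onset /l/, nucleus /o/, coda ∅.

l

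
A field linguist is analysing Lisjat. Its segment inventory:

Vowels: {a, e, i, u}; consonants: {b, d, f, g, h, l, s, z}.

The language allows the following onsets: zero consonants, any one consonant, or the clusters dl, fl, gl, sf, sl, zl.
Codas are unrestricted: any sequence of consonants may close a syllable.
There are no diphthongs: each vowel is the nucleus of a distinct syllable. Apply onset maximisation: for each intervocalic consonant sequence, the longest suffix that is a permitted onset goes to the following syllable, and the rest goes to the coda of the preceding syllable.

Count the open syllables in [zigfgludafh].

Vowels present: i, u, a; each is a nucleus, giving 3 syllables.
V1 /i/ – V2 /u/: /gfgl/ splits as /gf/ + /gl/ (/gl/ is the longest suffix that is a licit onset).
V2 /u/ – V3 /a/: /d/ → onset of the next syllable (single consonants are always licit onsets).
Syllabification: zigf.glu.dafh.
Classifying each syllable: /zigf/ (closed), /glu/ (open), /dafh/ (closed).
Open syllables: 1.

1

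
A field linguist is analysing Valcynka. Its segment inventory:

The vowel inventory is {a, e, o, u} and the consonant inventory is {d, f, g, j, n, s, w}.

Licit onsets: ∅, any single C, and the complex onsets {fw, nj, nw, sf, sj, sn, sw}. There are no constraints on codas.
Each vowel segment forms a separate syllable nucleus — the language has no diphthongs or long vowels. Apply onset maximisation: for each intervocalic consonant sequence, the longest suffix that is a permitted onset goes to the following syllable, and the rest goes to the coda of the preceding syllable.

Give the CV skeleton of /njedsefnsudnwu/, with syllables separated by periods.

Vowels present: e, e, u, u; each is a nucleus, giving 4 syllables.
σ1/σ2 boundary: /ds/; trying suffixes from longest down, /s/ is the first permitted one, so coda /d/ | onset /s/.
σ2/σ3 boundary: /fns/ splits as /fn/ + /s/ (/s/ is the longest suffix that is a licit onset).
σ3/σ4 boundary: /dnw/ — longest licit onset from the right is /nw/, leaving /d/ as coda.
So the parse is njed.sefn.sud.nwu.
Mapping each syllable to C/V: /njed/ → CCVC, /sefn/ → CVCC, /sud/ → CVC, /nwu/ → CCV.

CCVC.CVCC.CVC.CCV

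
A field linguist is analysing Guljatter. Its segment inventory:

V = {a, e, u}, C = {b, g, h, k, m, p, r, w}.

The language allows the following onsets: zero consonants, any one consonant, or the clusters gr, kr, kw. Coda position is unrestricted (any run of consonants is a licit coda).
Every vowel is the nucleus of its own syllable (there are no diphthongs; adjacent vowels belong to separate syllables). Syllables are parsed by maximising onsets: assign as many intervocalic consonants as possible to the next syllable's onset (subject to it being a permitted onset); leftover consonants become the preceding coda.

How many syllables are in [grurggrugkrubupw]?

The vowels are u, u, u, u — 4 nuclei, so 4 syllables.

4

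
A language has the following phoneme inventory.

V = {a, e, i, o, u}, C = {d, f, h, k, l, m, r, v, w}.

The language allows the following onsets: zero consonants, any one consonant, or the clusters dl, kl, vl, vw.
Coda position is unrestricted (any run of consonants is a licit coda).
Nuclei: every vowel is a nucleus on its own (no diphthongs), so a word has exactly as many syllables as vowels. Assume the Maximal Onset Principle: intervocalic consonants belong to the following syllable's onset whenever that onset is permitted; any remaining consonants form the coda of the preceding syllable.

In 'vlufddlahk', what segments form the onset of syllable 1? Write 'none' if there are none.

The vowels are u, a — 2 nuclei, so 2 syllables.
Between /u/ (V1) and /a/ (V2): /fddl/ splits as /fd/ + /dl/ (/dl/ is the longest suffix that is a licit onset).
Putting it together: vlufd.dlahk.
Syllable 1 is /vlufd/: onset /vl/, nucleus /u/, coda /fd/.

vl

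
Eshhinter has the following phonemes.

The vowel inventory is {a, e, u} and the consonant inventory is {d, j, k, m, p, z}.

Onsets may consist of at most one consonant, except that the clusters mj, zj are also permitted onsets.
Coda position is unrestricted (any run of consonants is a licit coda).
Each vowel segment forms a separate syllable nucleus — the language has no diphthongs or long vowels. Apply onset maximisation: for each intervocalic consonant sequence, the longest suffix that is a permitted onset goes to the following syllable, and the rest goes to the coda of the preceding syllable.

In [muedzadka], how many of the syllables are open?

2

The vowels are u, e, a, a — 4 nuclei, so 4 syllables.
V1 /u/ – V2 /e/: nothing intervenes; syllable break is V.V.
V2 /e/ – V3 /a/: cluster /dz/ — the longest permitted-onset suffix is /z/; onset = /z/, preceding coda = /d/.
V3 /a/ – V4 /a/: /dk/ splits as /d/ + /k/ (/k/ is the longest suffix that is a licit onset).
Result: mu.ed.zad.ka.
Classifying each syllable: /mu/ (open), /ed/ (closed), /zad/ (closed), /ka/ (open).
Open syllables: 2.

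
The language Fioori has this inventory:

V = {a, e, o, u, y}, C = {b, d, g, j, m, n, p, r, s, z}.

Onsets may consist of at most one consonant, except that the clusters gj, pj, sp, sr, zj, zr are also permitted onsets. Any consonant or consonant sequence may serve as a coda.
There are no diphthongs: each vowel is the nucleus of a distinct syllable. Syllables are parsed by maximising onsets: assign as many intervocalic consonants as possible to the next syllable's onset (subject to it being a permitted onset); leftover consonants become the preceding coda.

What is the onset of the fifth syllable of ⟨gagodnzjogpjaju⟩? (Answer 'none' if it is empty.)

Vowels present: a, o, o, a, u; each is a nucleus, giving 5 syllables.
σ1/σ2 boundary: just /g/ — single C goes to the following onset.
σ2/σ3 boundary: /dnzj/ — longest licit onset from the right is /zj/, leaving /dn/ as coda.
σ3/σ4 boundary: /gpj/ — longest licit onset from the right is /pj/, leaving /g/ as coda.
σ4/σ5 boundary: /j/ → onset of the next syllable (single consonants are always licit onsets).
Syllabification: ga.godn.zjog.pja.ju.
Syllable 5 is /ju/: onset /j/, nucleus /u/, coda ∅.

j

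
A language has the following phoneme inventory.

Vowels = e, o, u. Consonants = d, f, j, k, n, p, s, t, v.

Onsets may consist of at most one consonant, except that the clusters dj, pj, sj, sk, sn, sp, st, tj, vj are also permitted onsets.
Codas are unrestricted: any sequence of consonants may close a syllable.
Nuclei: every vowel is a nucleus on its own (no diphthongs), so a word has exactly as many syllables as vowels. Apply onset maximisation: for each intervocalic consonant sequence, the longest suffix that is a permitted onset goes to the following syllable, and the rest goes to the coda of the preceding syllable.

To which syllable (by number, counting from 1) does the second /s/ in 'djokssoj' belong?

The vowels are o, o — 2 nuclei, so 2 syllables.
/o…o/ gap (V1→V2): /kss/; trying suffixes from longest down, /s/ is the first permitted one, so coda /ks/ | onset /s/.
Putting it together: djoks.soj.
The second /s/ is in the onset of syllable 2 (/soj/).

2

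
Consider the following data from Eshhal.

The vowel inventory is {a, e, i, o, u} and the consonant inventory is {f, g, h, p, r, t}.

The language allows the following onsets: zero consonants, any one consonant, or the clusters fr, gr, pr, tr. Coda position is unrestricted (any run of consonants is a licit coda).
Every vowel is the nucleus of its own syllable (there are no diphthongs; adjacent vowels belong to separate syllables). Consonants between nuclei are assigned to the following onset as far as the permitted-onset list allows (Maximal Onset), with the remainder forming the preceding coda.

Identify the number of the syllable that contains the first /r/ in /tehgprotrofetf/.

The vowels are e, o, o, e — 4 nuclei, so 4 syllables.
/e…o/ gap (V1→V2): /hgpr/; trying suffixes from longest down, /pr/ is the first permitted one, so coda /hg/ | onset /pr/.
/o…o/ gap (V2→V3): /tr/ — entire cluster is a permitted onset → onset /tr/, coda ∅.
/o…e/ gap (V3→V4): /f/ → onset of the next syllable (single consonants are always licit onsets).
So the parse is tehg.pro.tro.fetf.
The first /r/ is in the onset of syllable 2 (/pro/).

2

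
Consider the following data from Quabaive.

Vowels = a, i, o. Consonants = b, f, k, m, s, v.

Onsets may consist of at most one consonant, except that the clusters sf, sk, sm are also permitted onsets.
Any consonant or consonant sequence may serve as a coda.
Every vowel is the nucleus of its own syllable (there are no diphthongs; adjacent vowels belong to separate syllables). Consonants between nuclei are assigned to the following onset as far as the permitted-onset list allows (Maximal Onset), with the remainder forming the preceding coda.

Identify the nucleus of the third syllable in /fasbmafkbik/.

Vowels present: a, a, i; each is a nucleus, giving 3 syllables.
The third nucleus (vowel 3 from the left) is /i/.

i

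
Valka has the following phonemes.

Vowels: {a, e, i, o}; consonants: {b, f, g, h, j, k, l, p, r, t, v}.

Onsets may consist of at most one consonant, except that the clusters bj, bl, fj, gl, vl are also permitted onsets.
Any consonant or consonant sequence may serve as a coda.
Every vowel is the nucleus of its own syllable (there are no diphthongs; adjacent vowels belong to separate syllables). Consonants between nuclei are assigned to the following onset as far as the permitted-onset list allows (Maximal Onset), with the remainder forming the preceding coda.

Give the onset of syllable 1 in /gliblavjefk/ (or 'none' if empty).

Nuclei (vowels): i, a, e → 3 syllables.
/i…a/ gap (V1→V2): /bl/ is a licit onset in full, so it all attaches to the next syllable.
/a…e/ gap (V2→V3): /vj/ — longest licit onset from the right is /j/, leaving /v/ as coda.
Syllabification: gli.blav.jefk.
Syllable 1 is /gli/: onset /gl/, nucleus /i/, coda ∅.

gl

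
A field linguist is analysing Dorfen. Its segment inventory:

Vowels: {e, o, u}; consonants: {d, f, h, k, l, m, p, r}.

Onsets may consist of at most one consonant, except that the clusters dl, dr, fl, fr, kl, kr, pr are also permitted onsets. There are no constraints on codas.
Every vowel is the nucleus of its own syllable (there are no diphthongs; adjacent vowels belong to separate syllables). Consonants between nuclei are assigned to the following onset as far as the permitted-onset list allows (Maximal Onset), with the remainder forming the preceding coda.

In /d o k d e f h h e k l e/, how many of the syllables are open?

2

Vowels present: o, e, e, e; each is a nucleus, giving 4 syllables.
/o…e/ gap (V1→V2): /kd/; trying suffixes from longest down, /d/ is the first permitted one, so coda /k/ | onset /d/.
/e…e/ gap (V2→V3): /fhh/ splits as /fh/ + /h/ (/h/ is the longest suffix that is a licit onset).
/e…e/ gap (V3→V4): /kl/ — entire cluster is a permitted onset → onset /kl/, coda ∅.
So the parse is dok.defh.he.kle.
Classifying each syllable: /dok/ (closed), /defh/ (closed), /he/ (open), /kle/ (open).
Open syllables: 2.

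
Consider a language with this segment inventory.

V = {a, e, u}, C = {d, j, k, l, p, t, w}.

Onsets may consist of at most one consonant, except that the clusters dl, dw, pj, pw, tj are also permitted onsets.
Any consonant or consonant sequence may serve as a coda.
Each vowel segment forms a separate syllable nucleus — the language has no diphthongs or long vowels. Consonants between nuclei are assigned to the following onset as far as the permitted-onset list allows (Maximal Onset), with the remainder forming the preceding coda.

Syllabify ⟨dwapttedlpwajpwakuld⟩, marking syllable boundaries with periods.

dwapt.tedl.pwaj.pwa.kuld

Nuclei (vowels): a, e, a, a, u → 5 syllables.
Between /a/ (V1) and /e/ (V2): /ptt/; trying suffixes from longest down, /t/ is the first permitted one, so coda /pt/ | onset /t/.
Between /e/ (V2) and /a/ (V3): /dlpw/; trying suffixes from longest down, /pw/ is the first permitted one, so coda /dl/ | onset /pw/.
Between /a/ (V3) and /a/ (V4): cluster /jpw/ — the longest permitted-onset suffix is /pw/; onset = /pw/, preceding coda = /j/.
Between /a/ (V4) and /u/ (V5): just /k/ — single C goes to the following onset.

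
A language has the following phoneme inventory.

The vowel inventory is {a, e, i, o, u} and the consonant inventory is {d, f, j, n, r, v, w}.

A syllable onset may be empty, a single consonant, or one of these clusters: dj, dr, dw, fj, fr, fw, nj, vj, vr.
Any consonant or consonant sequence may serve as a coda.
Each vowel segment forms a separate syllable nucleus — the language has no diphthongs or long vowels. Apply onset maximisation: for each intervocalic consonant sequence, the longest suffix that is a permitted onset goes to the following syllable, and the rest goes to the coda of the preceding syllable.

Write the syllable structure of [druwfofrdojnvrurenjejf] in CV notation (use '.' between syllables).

CCVC.CVCC.CVCC.CCV.CV.CCVCC

The vowels are u, o, o, u, e, e — 6 nuclei, so 6 syllables.
V1 /u/ – V2 /o/: cluster /wf/ — the longest permitted-onset suffix is /f/; onset = /f/, preceding coda = /w/.
V2 /o/ – V3 /o/: cluster /frd/ — the longest permitted-onset suffix is /d/; onset = /d/, preceding coda = /fr/.
V3 /o/ – V4 /u/: cluster /jnvr/ — the longest permitted-onset suffix is /vr/; onset = /vr/, preceding coda = /jn/.
V4 /u/ – V5 /e/: /r/ → onset of the next syllable (single consonants are always licit onsets).
V5 /e/ – V6 /e/: cluster /nj/ — /nj/ is itself a permitted onset, so the whole cluster goes right; preceding coda = ∅.
So the parse is druw.fofr.dojn.vru.re.njejf.
Mapping each syllable to C/V: /druw/ → CCVC, /fofr/ → CVCC, /dojn/ → CVCC, /vru/ → CCV, /re/ → CV, /njejf/ → CCVCC.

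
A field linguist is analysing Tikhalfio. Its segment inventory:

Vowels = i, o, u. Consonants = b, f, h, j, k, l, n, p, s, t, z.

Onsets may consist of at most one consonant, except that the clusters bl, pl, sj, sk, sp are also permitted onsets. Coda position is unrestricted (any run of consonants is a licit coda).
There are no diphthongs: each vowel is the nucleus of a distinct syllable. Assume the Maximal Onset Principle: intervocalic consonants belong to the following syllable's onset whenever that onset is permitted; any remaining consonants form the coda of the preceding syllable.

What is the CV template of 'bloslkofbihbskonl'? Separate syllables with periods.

Vowels present: o, o, i, o; each is a nucleus, giving 4 syllables.
σ1/σ2 boundary: cluster /slk/ — the longest permitted-onset suffix is /k/; onset = /k/, preceding coda = /sl/.
σ2/σ3 boundary: /fb/ — longest licit onset from the right is /b/, leaving /f/ as coda.
σ3/σ4 boundary: /hbsk/ — longest licit onset from the right is /sk/, leaving /hb/ as coda.
Syllabification: blosl.kof.bihb.skonl.
Mapping each syllable to C/V: /blosl/ → CCVCC, /kof/ → CVC, /bihb/ → CVCC, /skonl/ → CCVCC.

CCVCC.CVC.CVCC.CCVCC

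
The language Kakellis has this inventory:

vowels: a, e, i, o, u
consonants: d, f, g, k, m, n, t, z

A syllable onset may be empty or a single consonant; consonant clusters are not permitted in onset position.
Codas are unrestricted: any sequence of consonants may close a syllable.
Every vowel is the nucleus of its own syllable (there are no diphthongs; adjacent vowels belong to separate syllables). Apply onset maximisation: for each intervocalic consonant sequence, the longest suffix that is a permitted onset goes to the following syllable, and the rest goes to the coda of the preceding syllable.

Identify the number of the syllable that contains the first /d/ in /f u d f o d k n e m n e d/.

1

Nuclei (vowels): u, o, e, e → 4 syllables.
Between /u/ (V1) and /o/ (V2): cluster /df/ — the longest permitted-onset suffix is /f/; onset = /f/, preceding coda = /d/.
Between /o/ (V2) and /e/ (V3): cluster /dkn/ — the longest permitted-onset suffix is /n/; onset = /n/, preceding coda = /dk/.
Between /e/ (V3) and /e/ (V4): /mn/ splits as /m/ + /n/ (/n/ is the longest suffix that is a licit onset).
Result: fud.fodk.nem.ned.
The first /d/ is in the coda of syllable 1 (/fud/).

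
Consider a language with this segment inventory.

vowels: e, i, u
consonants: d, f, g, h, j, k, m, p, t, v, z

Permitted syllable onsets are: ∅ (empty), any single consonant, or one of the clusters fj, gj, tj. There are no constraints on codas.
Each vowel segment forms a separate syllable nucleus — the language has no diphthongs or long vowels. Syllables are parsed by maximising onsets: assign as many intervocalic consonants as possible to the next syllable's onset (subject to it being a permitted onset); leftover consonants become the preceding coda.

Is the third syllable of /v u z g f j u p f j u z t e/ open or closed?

Nuclei (vowels): u, u, u, e → 4 syllables.
V1 /u/ – V2 /u/: cluster /zgfj/ — the longest permitted-onset suffix is /fj/; onset = /fj/, preceding coda = /zg/.
V2 /u/ – V3 /u/: /pfj/; trying suffixes from longest down, /fj/ is the first permitted one, so coda /p/ | onset /fj/.
V3 /u/ – V4 /e/: /zt/ — longest licit onset from the right is /t/, leaving /z/ as coda.
Syllabification: vuzg.fjup.fjuz.te.
Syllable 3 is /fjuz/ with coda /z/, so it is closed.

closed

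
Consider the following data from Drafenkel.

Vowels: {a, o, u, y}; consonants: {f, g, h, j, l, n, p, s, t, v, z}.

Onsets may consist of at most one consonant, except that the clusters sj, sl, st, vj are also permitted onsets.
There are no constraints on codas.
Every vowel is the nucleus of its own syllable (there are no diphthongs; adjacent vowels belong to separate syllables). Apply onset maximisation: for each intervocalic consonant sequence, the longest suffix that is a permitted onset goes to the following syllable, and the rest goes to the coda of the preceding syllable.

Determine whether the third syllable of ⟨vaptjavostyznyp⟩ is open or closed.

Nuclei (vowels): a, a, o, y, y → 5 syllables.
Between /a/ (V1) and /a/ (V2): /ptj/; trying suffixes from longest down, /j/ is the first permitted one, so coda /pt/ | onset /j/.
Between /a/ (V2) and /o/ (V3): /v/ → onset of the next syllable (single consonants are always licit onsets).
Between /o/ (V3) and /y/ (V4): /st/ — entire cluster is a permitted onset → onset /st/, coda ∅.
Between /y/ (V4) and /y/ (V5): /zn/; trying suffixes from longest down, /n/ is the first permitted one, so coda /z/ | onset /n/.
Result: vapt.ja.vo.styz.nyp.
Syllable 3 is /vo/; it ends in its nucleus with no coda, so it is open.

open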